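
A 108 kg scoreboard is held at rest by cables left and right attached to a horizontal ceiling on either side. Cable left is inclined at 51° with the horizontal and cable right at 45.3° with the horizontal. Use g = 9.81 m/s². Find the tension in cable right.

Weight W = 108 × 9.81 = 1059 N acts straight down.
Horizontal: T_left cos 51° = T_right cos 45.3°  →  T_left = 1.118 T_right.
Vertical: T_left sin 51° + T_right sin 45.3° = 1059.
Substituting the horizontal relation into the vertical equation gives 1.579 T_right = 1059, so T_right = 670.8 N.

T_right ≈ 671 N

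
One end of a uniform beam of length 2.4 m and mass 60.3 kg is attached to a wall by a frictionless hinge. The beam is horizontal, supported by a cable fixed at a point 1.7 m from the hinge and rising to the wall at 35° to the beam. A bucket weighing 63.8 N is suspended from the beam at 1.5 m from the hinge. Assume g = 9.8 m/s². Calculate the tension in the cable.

T ≈ 825 N

Take torques about the hinge: T sin 35° · 1.7 = 60.3×9.8×1.2 + 63.8×1.5 = 804.83 N·m.
So T = 804.83 / (0.5736 × 1.7) = 825.4 N.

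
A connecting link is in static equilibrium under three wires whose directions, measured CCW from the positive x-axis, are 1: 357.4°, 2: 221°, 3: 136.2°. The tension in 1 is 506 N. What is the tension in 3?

T_3 ≈ 350 N

Resolve: ΣF_x = 506 cos 357.4° + T_2 cos 221° + T_3 cos 136.2° = 0.
        ΣF_y = 506 sin 357.4° + T_2 sin 221° + T_3 sin 136.2° = 0.
The known terms sum to (505.5, -22.95) N, so -0.7547 T_2 − 0.7218 T_3 = -505.5 and -0.6561 T_2 + 0.6921 T_3 = 22.95.
Solving simultaneously: T_2 = 334.7 N, T_3 = 350.4 N.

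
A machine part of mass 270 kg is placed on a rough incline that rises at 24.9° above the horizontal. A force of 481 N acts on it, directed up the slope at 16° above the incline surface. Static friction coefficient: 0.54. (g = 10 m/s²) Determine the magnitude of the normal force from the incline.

N ≈ 2320 N

Axes along / perpendicular to the incline. W sin 24.9° = 1137 N down-slope; W cos 24.9° = 2449 N into the surface.
Perpendicular: N = W cos 24.9° − P sin 16° = 2449 − 132.6 = 2316 N.
Along incline: P cos 16° + f = W sin 24.9° (friction acts up-slope) → f = 1137 − 462.4 = 674.4 N.
|f| = 674.4 N ≤ μN = 1251 N, so the machine part is indeed static.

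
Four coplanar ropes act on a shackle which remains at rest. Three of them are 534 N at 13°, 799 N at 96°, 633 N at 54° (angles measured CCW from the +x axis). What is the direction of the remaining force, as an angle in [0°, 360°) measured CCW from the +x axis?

Sum the known components: ΣF_x = 808.9 N, ΣF_y = 1427 N.
For equilibrium the remaining force must supply (−ΣF_x, −ΣF_y) = (-808.9, -1427) N.
Magnitude = √((-808.9)² + (-1427)²) = 1640 N; direction = atan2(-1427, -808.9) = 240.5°.

θ ≈ 240°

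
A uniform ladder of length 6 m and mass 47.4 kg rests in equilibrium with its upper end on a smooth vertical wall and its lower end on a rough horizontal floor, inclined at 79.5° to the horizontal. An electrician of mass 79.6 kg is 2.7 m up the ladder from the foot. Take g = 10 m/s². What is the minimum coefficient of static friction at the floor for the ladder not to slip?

ΣF_y = 0: N_floor = 47.4×10 + 79.6×10 = 1270 N.
Torques about the foot: N_wall · 6 sin 79.5° = 47.4×10×3 cos 79.5° + 79.6×10×2.7 cos 79.5° → N_wall = 110.31 N.
ΣF_x = 0: f_floor = N_wall = 110.31 N.
μ_min = f_floor / N_floor = 110.31 / 1270 = 0.08686.

μ_min ≈ 0.0869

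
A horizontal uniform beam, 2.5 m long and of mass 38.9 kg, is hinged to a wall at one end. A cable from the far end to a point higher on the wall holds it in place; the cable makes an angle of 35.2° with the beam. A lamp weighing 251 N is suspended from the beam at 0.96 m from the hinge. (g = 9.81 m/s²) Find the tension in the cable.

Take torques about the hinge: T sin 35.2° · 2.5 = 38.9×9.81×1.25 + 251×0.96 = 717.97 N·m.
So T = 717.97 / (0.5764 × 2.5) = 498.22 N.

T ≈ 498 N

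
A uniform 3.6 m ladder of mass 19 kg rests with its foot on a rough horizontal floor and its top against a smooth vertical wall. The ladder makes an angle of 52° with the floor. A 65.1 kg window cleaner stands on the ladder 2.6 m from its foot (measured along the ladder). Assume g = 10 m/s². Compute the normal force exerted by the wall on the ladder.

Torques about the foot: N_wall · 3.6 sin 52° = 19×10×1.8 cos 52° + 65.1×10×2.6 cos 52° → N_wall = 441.56 N.

N_wall ≈ 442 N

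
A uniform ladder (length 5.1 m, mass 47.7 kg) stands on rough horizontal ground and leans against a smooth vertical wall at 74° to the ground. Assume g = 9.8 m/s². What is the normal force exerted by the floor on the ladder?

N_floor ≈ 467 N

ΣF_y = 0: N_floor = 47.7×9.8 = 467.46 N.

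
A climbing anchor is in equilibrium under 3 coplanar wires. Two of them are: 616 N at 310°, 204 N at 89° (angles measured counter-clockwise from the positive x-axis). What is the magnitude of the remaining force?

Sum the known components: ΣF_x = 399.5 N, ΣF_y = -267.9 N.
For equilibrium the remaining force must supply (−ΣF_x, −ΣF_y) = (-399.5, 267.9) N.
Magnitude = √((-399.5)² + (267.9)²) = 481 N; direction = atan2(267.9, -399.5) = 146.2°.

F ≈ 481 N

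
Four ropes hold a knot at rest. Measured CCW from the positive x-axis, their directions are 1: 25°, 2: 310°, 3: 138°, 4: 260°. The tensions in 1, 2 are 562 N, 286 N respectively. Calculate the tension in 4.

T_4 ≈ 563 N

Resolve: ΣF_x = 562 cos 25° + 286 cos 310° + T_3 cos 138° + T_4 cos 260° = 0.
        ΣF_y = 562 sin 25° + 286 sin 310° + T_3 sin 138° + T_4 sin 260° = 0.
The known terms sum to (693.2, 18.42) N, so -0.7431 T_3 − 0.1736 T_4 = -693.2 and 0.6691 T_3 − 0.9848 T_4 = -18.42.
Solving simultaneously: T_3 = 801.2 N, T_4 = 563.1 N.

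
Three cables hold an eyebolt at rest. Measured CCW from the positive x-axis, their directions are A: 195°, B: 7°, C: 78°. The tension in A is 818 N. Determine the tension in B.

T_B ≈ 771 N

Resolve: ΣF_x = 818 cos 195° + T_B cos 7° + T_C cos 78° = 0.
        ΣF_y = 818 sin 195° + T_B sin 7° + T_C sin 78° = 0.
The known terms sum to (-790.1, -211.7) N, so 0.9925 T_B + 0.2079 T_C = 790.1 and 0.1219 T_B + 0.9781 T_C = 211.7.
Solving simultaneously: T_B = 770.8 N, T_C = 120.4 N.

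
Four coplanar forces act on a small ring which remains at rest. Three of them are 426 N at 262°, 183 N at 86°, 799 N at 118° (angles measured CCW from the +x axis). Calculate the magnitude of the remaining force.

Sum the known components: ΣF_x = -421.6 N, ΣF_y = 466.2 N.
For equilibrium the remaining force must supply (−ΣF_x, −ΣF_y) = (421.6, -466.2) N.
Magnitude = √((421.6)² + (-466.2)²) = 628.6 N; direction = atan2(-466.2, 421.6) = 312.1°.

F ≈ 629 N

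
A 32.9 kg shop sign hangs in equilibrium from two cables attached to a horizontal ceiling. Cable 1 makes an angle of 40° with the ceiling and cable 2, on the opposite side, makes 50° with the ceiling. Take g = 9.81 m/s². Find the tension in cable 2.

T_2 ≈ 247 N

Weight W = 32.9 × 9.81 = 322.7 N acts straight down.
Horizontal: T_1 cos 40° = T_2 cos 50°  →  T_1 = 0.8391 T_2.
Vertical: T_1 sin 40° + T_2 sin 50° = 322.7.
Substituting the horizontal relation into the vertical equation gives 1.305 T_2 = 322.7, so T_2 = 247.2 N.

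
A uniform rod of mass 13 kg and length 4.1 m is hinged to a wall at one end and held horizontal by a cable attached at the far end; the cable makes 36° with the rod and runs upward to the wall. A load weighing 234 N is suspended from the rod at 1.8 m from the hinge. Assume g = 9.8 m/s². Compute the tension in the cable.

T ≈ 283 N

Take torques about the hinge: T sin 36° · 4.1 = 13×9.8×2.05 + 234×1.8 = 682.37 N·m.
So T = 682.37 / (0.5878 × 4.1) = 283.15 N.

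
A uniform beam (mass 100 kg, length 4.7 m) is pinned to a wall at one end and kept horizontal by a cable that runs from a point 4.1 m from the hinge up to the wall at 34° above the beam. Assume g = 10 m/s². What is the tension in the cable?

Take torques about the hinge: T sin 34° · 4.1 = 100×10×2.35 = 2350 N·m.
So T = 2350 / (0.5592 × 4.1) = 1025 N.

T ≈ 1020 N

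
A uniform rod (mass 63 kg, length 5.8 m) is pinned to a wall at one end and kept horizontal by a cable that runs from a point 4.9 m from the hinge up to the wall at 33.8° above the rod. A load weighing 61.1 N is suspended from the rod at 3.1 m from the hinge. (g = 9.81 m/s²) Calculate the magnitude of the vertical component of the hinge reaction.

|H_y| ≈ 275 N

Take torques about the hinge: T sin 33.8° · 4.9 = 63×9.81×2.9 + 61.1×3.1 = 1981.7 N·m.
So T = 1981.7 / (0.5563 × 4.9) = 727 N.
ΣF_y = 0: H_y = (63×9.81 + 61.1) − T sin 33.8° = 679.13 − 404.43 = 274.7 N.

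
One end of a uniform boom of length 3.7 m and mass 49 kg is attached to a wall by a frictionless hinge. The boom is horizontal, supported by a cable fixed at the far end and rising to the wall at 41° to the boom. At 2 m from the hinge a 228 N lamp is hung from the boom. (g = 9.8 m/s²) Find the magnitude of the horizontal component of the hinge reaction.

H_x ≈ 418 N

Take torques about the hinge: T sin 41° · 3.7 = 49×9.8×1.85 + 228×2 = 1344.4 N·m.
So T = 1344.4 / (0.6561 × 3.7) = 553.83 N.
ΣF_x = 0: H_x = T cos 41° = 417.98 N.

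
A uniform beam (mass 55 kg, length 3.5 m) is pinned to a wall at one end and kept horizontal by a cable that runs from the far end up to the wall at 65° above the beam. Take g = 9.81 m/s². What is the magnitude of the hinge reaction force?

|H| ≈ 298 N

Take torques about the hinge: T sin 65° · 3.5 = 55×9.81×1.75 = 944.21 N·m.
So T = 944.21 / (0.9063 × 3.5) = 297.66 N.
ΣF_x = 0: H_x = T cos 65° = 125.8 N.
ΣF_y = 0: H_y = (55×9.81) − T sin 65° = 539.55 − 269.78 = 269.78 N.
|H| = √(H_x² + H_y²) = √((125.8)² + (269.78)²) = 297.66 N.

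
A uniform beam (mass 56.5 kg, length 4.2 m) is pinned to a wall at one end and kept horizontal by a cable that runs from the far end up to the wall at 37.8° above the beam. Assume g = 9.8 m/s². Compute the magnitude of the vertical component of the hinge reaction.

|H_y| ≈ 277 N

Take torques about the hinge: T sin 37.8° · 4.2 = 56.5×9.8×2.1 = 1162.8 N·m.
So T = 1162.8 / (0.6129 × 4.2) = 451.7 N.
ΣF_y = 0: H_y = (56.5×9.8) − T sin 37.8° = 553.7 − 276.85 = 276.85 N.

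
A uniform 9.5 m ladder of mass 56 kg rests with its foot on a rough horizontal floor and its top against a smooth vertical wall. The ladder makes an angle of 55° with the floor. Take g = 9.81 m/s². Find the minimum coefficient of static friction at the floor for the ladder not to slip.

μ_min ≈ 0.350

ΣF_y = 0: N_floor = 56×9.81 = 549.36 N.
Torques about the foot: N_wall · 9.5 sin 55° = 56×9.81×4.75 cos 55° → N_wall = 192.33 N.
ΣF_x = 0: f_floor = N_wall = 192.33 N.
μ_min = f_floor / N_floor = 192.33 / 549.36 = 0.3501.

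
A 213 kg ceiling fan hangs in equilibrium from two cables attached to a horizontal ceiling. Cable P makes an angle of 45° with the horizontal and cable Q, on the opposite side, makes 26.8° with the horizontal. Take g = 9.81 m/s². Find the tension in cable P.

T_P ≈ 1960 N

Weight W = 213 × 9.81 = 2090 N acts straight down.
Horizontal: T_P cos 45° = T_Q cos 26.8°  →  T_Q = 0.7922 T_P.
Vertical: T_P sin 45° + T_Q sin 26.8° = 2090.
Substituting the horizontal relation into the vertical equation gives 1.064 T_P = 2090, so T_P = 1963 N.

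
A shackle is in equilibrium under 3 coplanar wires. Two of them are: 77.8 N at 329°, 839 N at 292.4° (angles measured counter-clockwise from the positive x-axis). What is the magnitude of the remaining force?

F ≈ 903 N

Sum the known components: ΣF_x = 386.4 N, ΣF_y = -815.8 N.
For equilibrium the remaining force must supply (−ΣF_x, −ΣF_y) = (-386.4, 815.8) N.
Magnitude = √((-386.4)² + (815.8)²) = 902.7 N; direction = atan2(815.8, -386.4) = 115.3°.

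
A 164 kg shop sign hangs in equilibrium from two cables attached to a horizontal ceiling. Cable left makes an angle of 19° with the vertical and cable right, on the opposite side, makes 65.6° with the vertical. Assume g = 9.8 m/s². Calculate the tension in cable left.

Angles from the horizontal: cable left is 90° − 19° = 71°, cable right is 90° − 65.6° = 24.4°.
Weight W = 164 × 9.8 = 1607 N acts straight down.
Horizontal: T_left cos 71° = T_right cos 24.4°  →  T_right = 0.3575 T_left.
Vertical: T_left sin 71° + T_right sin 24.4° = 1607.
Substituting the horizontal relation into the vertical equation gives 1.093 T_left = 1607, so T_left = 1470 N.

T_left ≈ 1470 N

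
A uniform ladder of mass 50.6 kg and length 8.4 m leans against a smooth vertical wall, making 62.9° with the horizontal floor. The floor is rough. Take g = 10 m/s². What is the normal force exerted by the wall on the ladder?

N_wall ≈ 129 N

Torques about the foot: N_wall · 8.4 sin 62.9° = 50.6×10×4.2 cos 62.9° → N_wall = 129.47 N.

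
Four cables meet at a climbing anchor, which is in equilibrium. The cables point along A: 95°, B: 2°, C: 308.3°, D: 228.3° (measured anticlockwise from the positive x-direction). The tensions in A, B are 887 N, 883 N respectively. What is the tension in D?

T_D ≈ 1220 N

Resolve: ΣF_x = 887 cos 95° + 883 cos 2° + T_C cos 308.3° + T_D cos 228.3° = 0.
        ΣF_y = 887 sin 95° + 883 sin 2° + T_C sin 308.3° + T_D sin 228.3° = 0.
The known terms sum to (805.2, 914.4) N, so 0.6198 T_C − 0.6652 T_D = -805.2 and -0.7848 T_C − 0.7466 T_D = -914.4.
Solving simultaneously: T_C = 7.265 N, T_D = 1217 N.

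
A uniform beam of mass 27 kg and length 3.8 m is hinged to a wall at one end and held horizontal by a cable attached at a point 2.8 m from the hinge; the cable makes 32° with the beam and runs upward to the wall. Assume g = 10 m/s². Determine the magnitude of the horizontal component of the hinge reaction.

Take torques about the hinge: T sin 32° · 2.8 = 27×10×1.9 = 513 N·m.
So T = 513 / (0.5299 × 2.8) = 345.74 N.
ΣF_x = 0: H_x = T cos 32° = 293.2 N.

H_x ≈ 293 N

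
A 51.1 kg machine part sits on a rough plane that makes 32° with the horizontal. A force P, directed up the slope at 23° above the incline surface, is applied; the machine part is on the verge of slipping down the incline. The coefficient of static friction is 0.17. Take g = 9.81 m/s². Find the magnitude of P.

P ≈ 226 N

On the verge of sliding down the incline, friction equals μN and acts up the slope.
Perpendicular: N + P sin 23° = W cos 32° = 425.1 N.
Along incline: P cos 23° + μN = W sin 32° with W sin 32° = 265.6 N.
Solving the pair for P and N: P = 226.4 N, N = 336.7 N (and f = μN = 57.23 N).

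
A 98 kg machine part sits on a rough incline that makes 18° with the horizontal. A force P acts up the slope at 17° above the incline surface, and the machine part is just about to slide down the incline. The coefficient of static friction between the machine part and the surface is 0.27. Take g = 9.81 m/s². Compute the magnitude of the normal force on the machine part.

On the verge of sliding down the incline, friction equals μN and acts up the slope.
Perpendicular: N + P sin 17° = W cos 18° = 914.3 N.
Along incline: P cos 17° + μN = W sin 18° with W sin 18° = 297.1 N.
Solving the pair for P and N: P = 57.23 N, N = 897.6 N (and f = μN = 242.4 N).

N ≈ 898 N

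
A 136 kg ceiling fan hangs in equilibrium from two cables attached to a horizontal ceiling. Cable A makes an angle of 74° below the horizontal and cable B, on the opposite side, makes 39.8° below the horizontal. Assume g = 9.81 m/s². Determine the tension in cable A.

T_A ≈ 1120 N

Weight W = 136 × 9.81 = 1334 N acts straight down.
Horizontal: T_A cos 74° = T_B cos 39.8°  →  T_B = 0.3588 T_A.
Vertical: T_A sin 74° + T_B sin 39.8° = 1334.
Substituting the horizontal relation into the vertical equation gives 1.191 T_A = 1334, so T_A = 1120 N.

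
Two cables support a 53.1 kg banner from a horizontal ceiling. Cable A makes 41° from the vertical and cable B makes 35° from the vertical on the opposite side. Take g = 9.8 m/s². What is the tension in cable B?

T_B ≈ 352 N

Angles from the horizontal: cable A is 90° − 41° = 49°, cable B is 90° − 35° = 55°.
Weight W = 53.1 × 9.8 = 520.4 N acts straight down.
Horizontal: T_A cos 49° = T_B cos 55°  →  T_A = 0.8743 T_B.
Vertical: T_A sin 49° + T_B sin 55° = 520.4.
Substituting the horizontal relation into the vertical equation gives 1.479 T_B = 520.4, so T_B = 351.9 N.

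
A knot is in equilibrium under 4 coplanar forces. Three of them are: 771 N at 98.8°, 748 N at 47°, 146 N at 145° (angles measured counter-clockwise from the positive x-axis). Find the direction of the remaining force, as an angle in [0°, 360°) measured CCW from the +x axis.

Sum the known components: ΣF_x = 272.6 N, ΣF_y = 1393 N.
For equilibrium the remaining force must supply (−ΣF_x, −ΣF_y) = (-272.6, -1393) N.
Magnitude = √((-272.6)² + (-1393)²) = 1419 N; direction = atan2(-1393, -272.6) = 258.9°.

θ ≈ 259°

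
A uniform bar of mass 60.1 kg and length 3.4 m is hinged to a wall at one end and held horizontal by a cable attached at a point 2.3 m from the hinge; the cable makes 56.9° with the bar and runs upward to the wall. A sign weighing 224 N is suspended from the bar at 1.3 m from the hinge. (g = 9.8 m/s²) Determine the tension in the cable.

Take torques about the hinge: T sin 56.9° · 2.3 = 60.1×9.8×1.7 + 224×1.3 = 1292.5 N·m.
So T = 1292.5 / (0.8377 × 2.3) = 670.8 N.

T ≈ 671 N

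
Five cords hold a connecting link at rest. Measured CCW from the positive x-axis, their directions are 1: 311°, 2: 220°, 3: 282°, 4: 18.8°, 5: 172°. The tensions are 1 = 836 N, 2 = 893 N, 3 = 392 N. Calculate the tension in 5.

Resolve: ΣF_x = 836 cos 311° + 893 cos 220° + 392 cos 282° + T_4 cos 18.8° + T_5 cos 172° = 0.
        ΣF_y = 836 sin 311° + 893 sin 220° + 392 sin 282° + T_4 sin 18.8° + T_5 sin 172° = 0.
The known terms sum to (-54.11, -1588) N, so 0.9466 T_4 − 0.9903 T_5 = 54.11 and 0.3223 T_4 + 0.1392 T_5 = 1588.
Solving simultaneously: T_4 = 3505 N, T_5 = 3296 N.

T_5 ≈ 3300 N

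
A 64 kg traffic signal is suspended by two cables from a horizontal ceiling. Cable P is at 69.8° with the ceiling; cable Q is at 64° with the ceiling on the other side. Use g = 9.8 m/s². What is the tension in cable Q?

Weight W = 64 × 9.8 = 627.2 N acts straight down.
Horizontal: T_P cos 69.8° = T_Q cos 64°  →  T_P = 1.27 T_Q.
Vertical: T_P sin 69.8° + T_Q sin 64° = 627.2.
Substituting the horizontal relation into the vertical equation gives 2.09 T_Q = 627.2, so T_Q = 300.1 N.

T_Q ≈ 300 N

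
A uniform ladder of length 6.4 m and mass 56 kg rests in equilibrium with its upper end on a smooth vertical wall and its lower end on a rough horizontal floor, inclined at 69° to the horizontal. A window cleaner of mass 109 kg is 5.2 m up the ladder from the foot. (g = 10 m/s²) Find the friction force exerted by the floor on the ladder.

f ≈ 447 N

Torques about the foot: N_wall · 6.4 sin 69° = 56×10×3.2 cos 69° + 109×10×5.2 cos 69° → N_wall = 447.44 N.
ΣF_x = 0: f_floor = N_wall = 447.44 N.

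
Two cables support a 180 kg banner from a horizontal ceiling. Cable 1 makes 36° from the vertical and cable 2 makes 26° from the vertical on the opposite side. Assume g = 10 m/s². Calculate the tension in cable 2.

Angles from the horizontal: cable 1 is 90° − 36° = 54°, cable 2 is 90° − 26° = 64°.
Weight W = 180 × 10 = 1800 N acts straight down.
Horizontal: T_1 cos 54° = T_2 cos 64°  →  T_1 = 0.7458 T_2.
Vertical: T_1 sin 54° + T_2 sin 64° = 1800.
Substituting the horizontal relation into the vertical equation gives 1.502 T_2 = 1800, so T_2 = 1198 N.

T_2 ≈ 1200 N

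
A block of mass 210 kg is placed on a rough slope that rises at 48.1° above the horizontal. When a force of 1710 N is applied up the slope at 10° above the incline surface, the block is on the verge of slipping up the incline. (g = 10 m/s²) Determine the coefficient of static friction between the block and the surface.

μ ≈ 0.109

On the verge of sliding up the incline, friction is at its maximum μN and acts down the slope.
Perpendicular to incline: N = W cos 48.1° − P sin 10° = 1402 − 296.9 = 1106 N.
Along incline: P cos 10° − μN = W sin 48.1° → μ = −(W sin 48.1° − P cos 10°) / N = 0.1094.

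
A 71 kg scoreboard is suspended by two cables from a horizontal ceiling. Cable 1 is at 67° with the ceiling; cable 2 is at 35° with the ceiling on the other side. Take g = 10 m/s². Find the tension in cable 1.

T_1 ≈ 595 N

Weight W = 71 × 10 = 710 N acts straight down.
Horizontal: T_1 cos 67° = T_2 cos 35°  →  T_2 = 0.477 T_1.
Vertical: T_1 sin 67° + T_2 sin 35° = 710.
Substituting the horizontal relation into the vertical equation gives 1.194 T_1 = 710, so T_1 = 594.6 N.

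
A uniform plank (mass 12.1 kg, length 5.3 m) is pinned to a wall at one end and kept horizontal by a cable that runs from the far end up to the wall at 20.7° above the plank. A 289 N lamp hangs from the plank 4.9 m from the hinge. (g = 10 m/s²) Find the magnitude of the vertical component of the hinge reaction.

|H_y| ≈ 82.3 N

Take torques about the hinge: T sin 20.7° · 5.3 = 12.1×10×2.65 + 289×4.9 = 1736.8 N·m.
So T = 1736.8 / (0.3535 × 5.3) = 927.05 N.
ΣF_y = 0: H_y = (12.1×10 + 289) − T sin 20.7° = 410 − 327.69 = 82.311 N.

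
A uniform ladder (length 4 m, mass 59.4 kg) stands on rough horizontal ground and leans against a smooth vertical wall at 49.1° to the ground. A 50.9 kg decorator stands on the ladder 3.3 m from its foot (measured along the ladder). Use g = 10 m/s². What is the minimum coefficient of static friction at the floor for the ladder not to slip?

μ_min ≈ 0.563

ΣF_y = 0: N_floor = 59.4×10 + 50.9×10 = 1103 N.
Torques about the foot: N_wall · 4 sin 49.1° = 59.4×10×2 cos 49.1° + 50.9×10×3.3 cos 49.1° → N_wall = 621.02 N.
ΣF_x = 0: f_floor = N_wall = 621.02 N.
μ_min = f_floor / N_floor = 621.02 / 1103 = 0.563.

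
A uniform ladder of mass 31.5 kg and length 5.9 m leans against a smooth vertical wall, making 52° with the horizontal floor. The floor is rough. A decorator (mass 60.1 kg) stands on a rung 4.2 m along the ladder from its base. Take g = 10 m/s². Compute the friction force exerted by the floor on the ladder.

Torques about the foot: N_wall · 5.9 sin 52° = 31.5×10×2.95 cos 52° + 60.1×10×4.2 cos 52° → N_wall = 457.31 N.
ΣF_x = 0: f_floor = N_wall = 457.31 N.

f ≈ 457 N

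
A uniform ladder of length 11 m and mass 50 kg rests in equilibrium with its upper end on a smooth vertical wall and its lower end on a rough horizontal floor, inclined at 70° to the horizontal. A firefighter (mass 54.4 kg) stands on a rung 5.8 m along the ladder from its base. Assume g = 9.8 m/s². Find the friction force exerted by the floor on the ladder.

f ≈ 191 N

Torques about the foot: N_wall · 11 sin 70° = 50×9.8×5.5 cos 70° + 54.4×9.8×5.8 cos 70° → N_wall = 191.48 N.
ΣF_x = 0: f_floor = N_wall = 191.48 N.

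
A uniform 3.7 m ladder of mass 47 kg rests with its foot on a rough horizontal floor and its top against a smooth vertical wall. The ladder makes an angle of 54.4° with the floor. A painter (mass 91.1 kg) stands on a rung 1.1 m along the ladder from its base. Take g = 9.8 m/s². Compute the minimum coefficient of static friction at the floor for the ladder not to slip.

μ_min ≈ 0.262

ΣF_y = 0: N_floor = 47×9.8 + 91.1×9.8 = 1353.4 N.
Torques about the foot: N_wall · 3.7 sin 54.4° = 47×9.8×1.85 cos 54.4° + 91.1×9.8×1.1 cos 54.4° → N_wall = 354.9 N.
ΣF_x = 0: f_floor = N_wall = 354.9 N.
μ_min = f_floor / N_floor = 354.9 / 1353.4 = 0.2622.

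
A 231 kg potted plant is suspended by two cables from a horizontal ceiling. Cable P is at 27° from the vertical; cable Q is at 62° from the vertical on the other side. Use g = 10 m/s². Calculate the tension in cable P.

Angles from the horizontal: cable P is 90° − 27° = 63°, cable Q is 90° − 62° = 28°.
Weight W = 231 × 10 = 2310 N acts straight down.
Horizontal: T_P cos 63° = T_Q cos 28°  →  T_Q = 0.5142 T_P.
Vertical: T_P sin 63° + T_Q sin 28° = 2310.
Substituting the horizontal relation into the vertical equation gives 1.132 T_P = 2310, so T_P = 2040 N.

T_P ≈ 2040 N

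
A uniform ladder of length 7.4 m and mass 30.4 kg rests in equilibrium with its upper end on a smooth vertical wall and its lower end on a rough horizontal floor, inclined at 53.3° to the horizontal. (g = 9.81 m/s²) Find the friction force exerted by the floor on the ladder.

f ≈ 111 N

Torques about the foot: N_wall · 7.4 sin 53.3° = 30.4×9.81×3.7 cos 53.3° → N_wall = 111.14 N.
ΣF_x = 0: f_floor = N_wall = 111.14 N.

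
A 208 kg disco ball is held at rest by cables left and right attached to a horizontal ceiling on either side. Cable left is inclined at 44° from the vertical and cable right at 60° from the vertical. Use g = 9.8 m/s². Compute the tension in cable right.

Angles from the horizontal: cable left is 90° − 44° = 46°, cable right is 90° − 60° = 30°.
Weight W = 208 × 9.8 = 2038 N acts straight down.
Horizontal: T_left cos 46° = T_right cos 30°  →  T_left = 1.247 T_right.
Vertical: T_left sin 46° + T_right sin 30° = 2038.
Substituting the horizontal relation into the vertical equation gives 1.397 T_right = 2038, so T_right = 1459 N.

T_right ≈ 1460 N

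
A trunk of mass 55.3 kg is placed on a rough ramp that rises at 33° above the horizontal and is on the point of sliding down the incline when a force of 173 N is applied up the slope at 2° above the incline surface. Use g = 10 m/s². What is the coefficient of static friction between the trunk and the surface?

μ ≈ 0.280

On the verge of sliding down the incline, friction is at its maximum μN and acts up the slope.
Perpendicular to incline: N = W cos 33° − P sin 2° = 463.8 − 6.038 = 457.7 N.
Along incline: P cos 2° + μN = W sin 33° → μ = (W sin 33° − P cos 2°) / N = 0.2803.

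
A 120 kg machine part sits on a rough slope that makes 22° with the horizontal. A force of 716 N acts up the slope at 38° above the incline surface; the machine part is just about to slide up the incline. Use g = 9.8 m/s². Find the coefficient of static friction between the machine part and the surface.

On the verge of sliding up the incline, friction is at its maximum μN and acts down the slope.
Perpendicular to incline: N = W cos 22° − P sin 38° = 1090 − 440.8 = 649.6 N.
Along incline: P cos 38° − μN = W sin 22° → μ = −(W sin 22° − P cos 38°) / N = 0.1904.

μ ≈ 0.190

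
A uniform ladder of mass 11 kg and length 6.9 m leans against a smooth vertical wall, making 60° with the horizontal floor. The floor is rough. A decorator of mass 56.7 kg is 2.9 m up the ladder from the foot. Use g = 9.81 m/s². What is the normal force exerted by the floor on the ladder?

N_floor ≈ 664 N

ΣF_y = 0: N_floor = 11×9.81 + 56.7×9.81 = 664.14 N.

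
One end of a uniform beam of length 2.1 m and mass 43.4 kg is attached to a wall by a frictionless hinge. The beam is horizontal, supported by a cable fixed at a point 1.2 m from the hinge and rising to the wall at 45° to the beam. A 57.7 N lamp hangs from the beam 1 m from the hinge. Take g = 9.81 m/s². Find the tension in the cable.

T ≈ 595 N

Take torques about the hinge: T sin 45° · 1.2 = 43.4×9.81×1.05 + 57.7×1 = 504.74 N·m.
So T = 504.74 / (0.7071 × 1.2) = 594.84 N.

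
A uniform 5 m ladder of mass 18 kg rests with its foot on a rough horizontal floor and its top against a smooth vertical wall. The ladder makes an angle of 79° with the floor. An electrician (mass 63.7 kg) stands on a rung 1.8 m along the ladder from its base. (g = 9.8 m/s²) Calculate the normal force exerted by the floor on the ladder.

ΣF_y = 0: N_floor = 18×9.8 + 63.7×9.8 = 800.66 N.

N_floor ≈ 801 N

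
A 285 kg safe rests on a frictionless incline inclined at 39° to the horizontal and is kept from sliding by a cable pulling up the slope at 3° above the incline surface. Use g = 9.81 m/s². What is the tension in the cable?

Take axes along and perpendicular to the incline. Weight components: W sin 39° = 1759 N down-slope, W cos 39° = 2173 N into the surface.
Along incline: T cos 3° = W sin 39° → T = 1762 N.
Perpendicular: N = W cos 39° − T sin 3° = 2081 N.

T ≈ 1760 N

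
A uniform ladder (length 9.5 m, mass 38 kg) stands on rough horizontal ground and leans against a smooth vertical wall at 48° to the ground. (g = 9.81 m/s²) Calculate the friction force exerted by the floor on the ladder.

Torques about the foot: N_wall · 9.5 sin 48° = 38×9.81×4.75 cos 48° → N_wall = 167.83 N.
ΣF_x = 0: f_floor = N_wall = 167.83 N.

f ≈ 168 N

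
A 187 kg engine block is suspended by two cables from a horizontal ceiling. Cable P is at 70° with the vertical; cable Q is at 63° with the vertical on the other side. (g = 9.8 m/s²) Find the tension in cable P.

T_P ≈ 2230 N

Angles from the horizontal: cable P is 90° − 70° = 20°, cable Q is 90° − 63° = 27°.
Weight W = 187 × 9.8 = 1833 N acts straight down.
Horizontal: T_P cos 20° = T_Q cos 27°  →  T_Q = 1.055 T_P.
Vertical: T_P sin 20° + T_Q sin 27° = 1833.
Substituting the horizontal relation into the vertical equation gives 0.8208 T_P = 1833, so T_P = 2233 N.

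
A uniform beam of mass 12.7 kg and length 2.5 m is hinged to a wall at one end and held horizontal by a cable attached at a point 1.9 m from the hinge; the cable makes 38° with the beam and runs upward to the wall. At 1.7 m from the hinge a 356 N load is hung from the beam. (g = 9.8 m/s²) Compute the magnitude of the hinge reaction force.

Take torques about the hinge: T sin 38° · 1.9 = 12.7×9.8×1.25 + 356×1.7 = 760.77 N·m.
So T = 760.77 / (0.6157 × 1.9) = 650.37 N.
ΣF_x = 0: H_x = T cos 38° = 512.5 N.
ΣF_y = 0: H_y = (12.7×9.8 + 356) − T sin 38° = 480.46 − 400.41 = 80.052 N.
|H| = √(H_x² + H_y²) = √((512.5)² + (80.052)²) = 518.71 N.

|H| ≈ 519 N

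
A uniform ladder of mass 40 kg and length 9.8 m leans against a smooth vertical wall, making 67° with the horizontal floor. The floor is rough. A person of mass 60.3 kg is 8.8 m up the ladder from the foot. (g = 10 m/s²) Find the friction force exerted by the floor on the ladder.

f ≈ 315 N

Torques about the foot: N_wall · 9.8 sin 67° = 40×10×4.9 cos 67° + 60.3×10×8.8 cos 67° → N_wall = 314.74 N.
ΣF_x = 0: f_floor = N_wall = 314.74 N.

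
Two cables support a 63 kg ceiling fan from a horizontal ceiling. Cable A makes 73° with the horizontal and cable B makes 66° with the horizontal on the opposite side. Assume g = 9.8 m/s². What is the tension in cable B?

T_B ≈ 275 N

Weight W = 63 × 9.8 = 617.4 N acts straight down.
Horizontal: T_A cos 73° = T_B cos 66°  →  T_A = 1.391 T_B.
Vertical: T_A sin 73° + T_B sin 66° = 617.4.
Substituting the horizontal relation into the vertical equation gives 2.244 T_B = 617.4, so T_B = 275.1 N.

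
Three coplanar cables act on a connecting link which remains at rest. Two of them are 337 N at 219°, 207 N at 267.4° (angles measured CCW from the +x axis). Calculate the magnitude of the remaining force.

Sum the known components: ΣF_x = -271.3 N, ΣF_y = -418.9 N.
For equilibrium the remaining force must supply (−ΣF_x, −ΣF_y) = (271.3, 418.9) N.
Magnitude = √((271.3)² + (418.9)²) = 499 N; direction = atan2(418.9, 271.3) = 57.1°.

F ≈ 499 N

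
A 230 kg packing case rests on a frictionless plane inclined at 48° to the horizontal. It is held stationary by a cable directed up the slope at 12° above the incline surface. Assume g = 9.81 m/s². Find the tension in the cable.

T ≈ 1710 N

Take axes along and perpendicular to the incline. Weight components: W sin 48° = 1677 N down-slope, W cos 48° = 1510 N into the surface.
Along incline: T cos 12° = W sin 48° → T = 1714 N.
Perpendicular: N = W cos 48° − T sin 12° = 1153 N.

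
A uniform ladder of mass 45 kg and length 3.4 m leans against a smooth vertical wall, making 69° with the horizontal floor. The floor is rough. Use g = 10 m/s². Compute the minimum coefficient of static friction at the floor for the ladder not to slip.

ΣF_y = 0: N_floor = 45×10 = 450 N.
Torques about the foot: N_wall · 3.4 sin 69° = 45×10×1.7 cos 69° → N_wall = 86.369 N.
ΣF_x = 0: f_floor = N_wall = 86.369 N.
μ_min = f_floor / N_floor = 86.369 / 450 = 0.1919.

μ_min ≈ 0.192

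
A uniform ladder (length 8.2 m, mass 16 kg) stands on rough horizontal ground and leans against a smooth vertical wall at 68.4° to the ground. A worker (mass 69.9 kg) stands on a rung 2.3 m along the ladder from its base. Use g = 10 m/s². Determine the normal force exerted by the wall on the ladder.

Torques about the foot: N_wall · 8.2 sin 68.4° = 16×10×4.1 cos 68.4° + 69.9×10×2.3 cos 68.4° → N_wall = 109.3 N.

N_wall ≈ 109 N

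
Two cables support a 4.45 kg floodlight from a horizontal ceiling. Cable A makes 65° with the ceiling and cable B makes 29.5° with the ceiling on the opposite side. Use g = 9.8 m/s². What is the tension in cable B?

T_B ≈ 18.5 N

Weight W = 4.45 × 9.8 = 43.61 N acts straight down.
Horizontal: T_A cos 65° = T_B cos 29.5°  →  T_A = 2.059 T_B.
Vertical: T_A sin 65° + T_B sin 29.5° = 43.61.
Substituting the horizontal relation into the vertical equation gives 2.359 T_B = 43.61, so T_B = 18.49 N.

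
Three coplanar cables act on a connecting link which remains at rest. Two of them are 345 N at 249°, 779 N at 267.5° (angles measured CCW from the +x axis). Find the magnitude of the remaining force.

F ≈ 1110 N

Sum the known components: ΣF_x = -157.6 N, ΣF_y = -1100 N.
For equilibrium the remaining force must supply (−ΣF_x, −ΣF_y) = (157.6, 1100) N.
Magnitude = √((157.6)² + (1100)²) = 1112 N; direction = atan2(1100, 157.6) = 81.8°.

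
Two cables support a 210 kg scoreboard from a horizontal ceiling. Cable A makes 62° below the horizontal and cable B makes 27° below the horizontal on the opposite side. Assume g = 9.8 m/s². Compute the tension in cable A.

T_A ≈ 1830 N

Weight W = 210 × 9.8 = 2058 N acts straight down.
Horizontal: T_A cos 62° = T_B cos 27°  →  T_B = 0.5269 T_A.
Vertical: T_A sin 62° + T_B sin 27° = 2058.
Substituting the horizontal relation into the vertical equation gives 1.122 T_A = 2058, so T_A = 1834 N.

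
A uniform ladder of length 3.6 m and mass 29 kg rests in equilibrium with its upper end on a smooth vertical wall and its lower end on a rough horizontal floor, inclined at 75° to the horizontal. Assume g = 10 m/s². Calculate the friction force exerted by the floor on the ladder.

f ≈ 38.9 N

Torques about the foot: N_wall · 3.6 sin 75° = 29×10×1.8 cos 75° → N_wall = 38.853 N.
ΣF_x = 0: f_floor = N_wall = 38.853 N.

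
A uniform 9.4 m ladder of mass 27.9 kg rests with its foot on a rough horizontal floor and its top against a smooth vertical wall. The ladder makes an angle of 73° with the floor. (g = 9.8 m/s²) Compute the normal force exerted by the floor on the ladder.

ΣF_y = 0: N_floor = 27.9×9.8 = 273.42 N.

N_floor ≈ 273 N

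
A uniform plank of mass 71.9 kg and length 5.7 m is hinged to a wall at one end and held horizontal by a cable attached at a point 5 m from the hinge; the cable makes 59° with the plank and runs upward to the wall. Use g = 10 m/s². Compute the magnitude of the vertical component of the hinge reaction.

Take torques about the hinge: T sin 59° · 5 = 71.9×10×2.85 = 2049.2 N·m.
So T = 2049.2 / (0.8572 × 5) = 478.12 N.
ΣF_y = 0: H_y = (71.9×10) − T sin 59° = 719 − 409.83 = 309.17 N.

|H_y| ≈ 309 N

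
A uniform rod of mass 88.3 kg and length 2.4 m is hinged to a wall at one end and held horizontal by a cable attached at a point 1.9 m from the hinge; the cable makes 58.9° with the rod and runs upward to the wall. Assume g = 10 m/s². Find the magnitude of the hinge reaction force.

Take torques about the hinge: T sin 58.9° · 1.9 = 88.3×10×1.2 = 1059.6 N·m.
So T = 1059.6 / (0.8563 × 1.9) = 651.3 N.
ΣF_x = 0: H_x = T cos 58.9° = 336.42 N.
ΣF_y = 0: H_y = (88.3×10) − T sin 58.9° = 883 − 557.68 = 325.32 N.
|H| = √(H_x² + H_y²) = √((336.42)² + (325.32)²) = 467.98 N.

|H| ≈ 468 N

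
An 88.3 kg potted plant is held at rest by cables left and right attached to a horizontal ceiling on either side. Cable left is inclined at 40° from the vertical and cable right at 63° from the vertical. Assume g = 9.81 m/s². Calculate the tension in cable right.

Angles from the horizontal: cable left is 90° − 40° = 50°, cable right is 90° − 63° = 27°.
Weight W = 88.3 × 9.81 = 866.2 N acts straight down.
Horizontal: T_left cos 50° = T_right cos 27°  →  T_left = 1.386 T_right.
Vertical: T_left sin 50° + T_right sin 27° = 866.2.
Substituting the horizontal relation into the vertical equation gives 1.516 T_right = 866.2, so T_right = 571.4 N.

T_right ≈ 571 N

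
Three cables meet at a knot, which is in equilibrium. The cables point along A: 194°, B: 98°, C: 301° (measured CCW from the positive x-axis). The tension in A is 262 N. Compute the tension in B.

T_B ≈ 641 N

Resolve: ΣF_x = 262 cos 194° + T_B cos 98° + T_C cos 301° = 0.
        ΣF_y = 262 sin 194° + T_B sin 98° + T_C sin 301° = 0.
The known terms sum to (-254.2, -63.38) N, so -0.1392 T_B + 0.5150 T_C = 254.2 and 0.9903 T_B − 0.8572 T_C = 63.38.
Solving simultaneously: T_B = 641.2 N, T_C = 666.9 N.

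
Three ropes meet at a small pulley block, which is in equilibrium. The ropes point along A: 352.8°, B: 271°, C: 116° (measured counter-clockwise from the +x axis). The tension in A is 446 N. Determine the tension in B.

T_B ≈ 883 N

Resolve: ΣF_x = 446 cos 352.8° + T_B cos 271° + T_C cos 116° = 0.
        ΣF_y = 446 sin 352.8° + T_B sin 271° + T_C sin 116° = 0.
The known terms sum to (442.5, -55.9) N, so 0.0175 T_B − 0.4384 T_C = -442.5 and -0.9998 T_B + 0.8988 T_C = 55.9.
Solving simultaneously: T_B = 883.1 N, T_C = 1045 N.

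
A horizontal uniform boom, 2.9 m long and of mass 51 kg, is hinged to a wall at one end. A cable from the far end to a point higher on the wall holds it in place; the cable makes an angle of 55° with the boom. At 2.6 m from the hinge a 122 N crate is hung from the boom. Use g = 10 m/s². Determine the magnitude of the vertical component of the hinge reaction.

|H_y| ≈ 268 N

Take torques about the hinge: T sin 55° · 2.9 = 51×10×1.45 + 122×2.6 = 1056.7 N·m.
So T = 1056.7 / (0.8192 × 2.9) = 444.83 N.
ΣF_y = 0: H_y = (51×10 + 122) − T sin 55° = 632 − 364.38 = 267.62 N.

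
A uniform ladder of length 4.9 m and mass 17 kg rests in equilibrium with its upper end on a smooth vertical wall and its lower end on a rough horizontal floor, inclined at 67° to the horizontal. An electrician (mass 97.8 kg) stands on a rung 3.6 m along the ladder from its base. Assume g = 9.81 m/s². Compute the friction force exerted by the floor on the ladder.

f ≈ 335 N

Torques about the foot: N_wall · 4.9 sin 67° = 17×9.81×2.45 cos 67° + 97.8×9.81×3.6 cos 67° → N_wall = 334.6 N.
ΣF_x = 0: f_floor = N_wall = 334.6 N.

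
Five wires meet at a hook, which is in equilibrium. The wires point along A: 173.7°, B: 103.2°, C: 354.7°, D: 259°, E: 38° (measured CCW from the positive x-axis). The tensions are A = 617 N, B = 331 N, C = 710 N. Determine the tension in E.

T_E ≈ 67.3 N

Resolve: ΣF_x = 617 cos 173.7° + 331 cos 103.2° + 710 cos 354.7° + T_D cos 259° + T_E cos 38° = 0.
        ΣF_y = 617 sin 173.7° + 331 sin 103.2° + 710 sin 354.7° + T_D sin 259° + T_E sin 38° = 0.
The known terms sum to (18.11, 324.4) N, so -0.1908 T_D + 0.7880 T_E = -18.11 and -0.9816 T_D + 0.6157 T_E = -324.4.
Solving simultaneously: T_D = 372.6 N, T_E = 67.25 N.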